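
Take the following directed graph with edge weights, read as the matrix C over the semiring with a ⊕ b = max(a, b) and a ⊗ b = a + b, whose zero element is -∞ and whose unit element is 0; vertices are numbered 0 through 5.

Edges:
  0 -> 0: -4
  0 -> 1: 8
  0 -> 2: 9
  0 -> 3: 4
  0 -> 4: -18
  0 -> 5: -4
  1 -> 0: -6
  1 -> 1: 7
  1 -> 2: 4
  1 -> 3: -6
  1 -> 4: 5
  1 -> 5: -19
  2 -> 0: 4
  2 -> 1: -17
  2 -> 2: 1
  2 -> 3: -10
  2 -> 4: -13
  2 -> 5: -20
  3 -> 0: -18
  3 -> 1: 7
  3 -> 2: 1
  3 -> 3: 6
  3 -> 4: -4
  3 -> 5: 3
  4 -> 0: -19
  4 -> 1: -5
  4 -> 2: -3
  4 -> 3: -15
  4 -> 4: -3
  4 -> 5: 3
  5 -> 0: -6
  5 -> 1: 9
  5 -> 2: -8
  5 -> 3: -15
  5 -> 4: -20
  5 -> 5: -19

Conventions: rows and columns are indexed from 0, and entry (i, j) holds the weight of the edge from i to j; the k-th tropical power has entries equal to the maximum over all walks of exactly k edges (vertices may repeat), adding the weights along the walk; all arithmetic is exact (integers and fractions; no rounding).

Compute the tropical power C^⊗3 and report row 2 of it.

C^⊗2:
  [13, 15, 12, 10, 13, 7]
  [8, 14, 11, 1, 12, 8]
  [5, 12, 13, 8, -12, 0]
  [5, 14, 11, 12, 12, 9]
  [1, 12, -1, -9, 0, 0]
  [3, 16, 13, 3, 14, -10]
C^⊗3:
  [16, 22, 22, 17, 20, 16]
  [15, 21, 18, 12, 19, 15]
  [17, 19, 16, 14, 17, 11]
  [15, 21, 18, 18, 19, 15]
  [6, 19, 16, 6, 17, 3]
  [17, 23, 20, 10, 21, 17]
Answer: row 2 of C^⊗3 = [17, 19, 16, 14, 17, 11]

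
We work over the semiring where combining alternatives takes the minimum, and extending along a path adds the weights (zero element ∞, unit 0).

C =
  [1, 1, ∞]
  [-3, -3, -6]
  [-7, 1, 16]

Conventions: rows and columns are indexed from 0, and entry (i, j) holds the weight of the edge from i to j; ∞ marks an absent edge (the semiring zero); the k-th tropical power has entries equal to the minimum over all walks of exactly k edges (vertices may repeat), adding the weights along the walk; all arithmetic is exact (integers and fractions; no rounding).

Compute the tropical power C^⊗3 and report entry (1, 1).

C^⊗2:
  [-2, -2, -5]
  [-13, -6, -9]
  [-6, -6, -5]
C^⊗3:
  [-12, -5, -8]
  [-16, -12, -12]
  [-12, -9, -12]
Key observation: the optimum is the walk 1->2->0->1, with weight (-6) + (-7) + 1 = -12.
Optimal value attained by: walk 1->2->0->1.
Answer: (C^⊗3)[1][1] = -12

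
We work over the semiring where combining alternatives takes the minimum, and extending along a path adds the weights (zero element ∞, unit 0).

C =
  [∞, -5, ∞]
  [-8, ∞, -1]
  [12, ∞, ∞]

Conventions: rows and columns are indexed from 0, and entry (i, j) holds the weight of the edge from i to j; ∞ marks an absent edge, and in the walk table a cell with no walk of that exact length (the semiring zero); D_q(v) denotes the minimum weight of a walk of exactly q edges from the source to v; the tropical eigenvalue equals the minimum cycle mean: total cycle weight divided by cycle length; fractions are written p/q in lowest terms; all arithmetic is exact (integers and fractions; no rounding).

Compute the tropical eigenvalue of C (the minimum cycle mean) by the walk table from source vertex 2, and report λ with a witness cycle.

q=0: [∞, ∞, 0]
q=1: [12, ∞, ∞]
q=2: [∞, 7, ∞]
q=3: [-1, ∞, 6]
Optimal cycle mean attained by: cycle 0->1->0, total (-5) + (-8), length 2.
Answer: λ = -13/2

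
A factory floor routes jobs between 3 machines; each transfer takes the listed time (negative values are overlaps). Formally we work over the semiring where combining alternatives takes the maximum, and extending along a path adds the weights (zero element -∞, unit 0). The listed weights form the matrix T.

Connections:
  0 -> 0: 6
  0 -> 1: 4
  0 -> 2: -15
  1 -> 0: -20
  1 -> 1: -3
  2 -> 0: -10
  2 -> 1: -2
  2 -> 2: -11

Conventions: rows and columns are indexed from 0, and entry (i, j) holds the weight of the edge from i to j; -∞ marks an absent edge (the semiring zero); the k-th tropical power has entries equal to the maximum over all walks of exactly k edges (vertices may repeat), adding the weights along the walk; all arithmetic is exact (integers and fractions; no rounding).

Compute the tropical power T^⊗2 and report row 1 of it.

T^⊗2:
  [12, 10, -9]
  [-14, -6, -35]
  [-4, -5, -22]
Answer: row 1 of T^⊗2 = [-14, -6, -35]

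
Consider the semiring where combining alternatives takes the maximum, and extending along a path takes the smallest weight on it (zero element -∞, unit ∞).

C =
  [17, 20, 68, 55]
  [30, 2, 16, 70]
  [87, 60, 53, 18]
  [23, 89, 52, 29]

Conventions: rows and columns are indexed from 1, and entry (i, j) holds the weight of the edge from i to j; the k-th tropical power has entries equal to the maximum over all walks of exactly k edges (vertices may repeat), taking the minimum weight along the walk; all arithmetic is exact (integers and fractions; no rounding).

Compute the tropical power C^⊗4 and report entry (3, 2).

C^⊗2:
  [68, 60, 53, 29]
  [23, 70, 52, 30]
  [53, 53, 68, 60]
  [52, 52, 52, 70]
C^⊗3:
  [53, 53, 68, 60]
  [52, 52, 52, 70]
  [68, 60, 53, 53]
  [52, 70, 52, 52]
C^⊗4:
  [68, 60, 53, 53]
  [52, 70, 52, 52]
  [53, 53, 68, 60]
  [52, 52, 52, 70]
Key observation: the optimum is the walk 3->1->3->3->2, with weight 87 min 68 min 53 min 60 = 53.
Optimal value attained by: walk 3->1->3->3->2.
Answer: (C^⊗4)[3][2] = 53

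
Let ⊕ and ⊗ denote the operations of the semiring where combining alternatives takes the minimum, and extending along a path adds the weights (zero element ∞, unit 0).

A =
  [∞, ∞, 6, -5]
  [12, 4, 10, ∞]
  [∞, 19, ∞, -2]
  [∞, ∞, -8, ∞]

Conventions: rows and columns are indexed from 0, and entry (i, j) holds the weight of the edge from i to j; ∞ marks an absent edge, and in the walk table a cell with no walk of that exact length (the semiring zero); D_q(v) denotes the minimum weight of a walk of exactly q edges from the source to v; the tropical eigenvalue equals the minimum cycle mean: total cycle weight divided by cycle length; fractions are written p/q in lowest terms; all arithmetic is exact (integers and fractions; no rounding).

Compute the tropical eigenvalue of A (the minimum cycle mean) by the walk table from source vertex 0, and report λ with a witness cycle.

q=0: [0, ∞, ∞, ∞]
q=1: [∞, ∞, 6, -5]
q=2: [∞, 25, -13, 4]
q=3: [37, 6, -4, -15]
q=4: [18, 10, -23, -6]
Optimal cycle mean attained by: cycle 2->3->2, total (-2) + (-8), length 2.
Answer: λ = -5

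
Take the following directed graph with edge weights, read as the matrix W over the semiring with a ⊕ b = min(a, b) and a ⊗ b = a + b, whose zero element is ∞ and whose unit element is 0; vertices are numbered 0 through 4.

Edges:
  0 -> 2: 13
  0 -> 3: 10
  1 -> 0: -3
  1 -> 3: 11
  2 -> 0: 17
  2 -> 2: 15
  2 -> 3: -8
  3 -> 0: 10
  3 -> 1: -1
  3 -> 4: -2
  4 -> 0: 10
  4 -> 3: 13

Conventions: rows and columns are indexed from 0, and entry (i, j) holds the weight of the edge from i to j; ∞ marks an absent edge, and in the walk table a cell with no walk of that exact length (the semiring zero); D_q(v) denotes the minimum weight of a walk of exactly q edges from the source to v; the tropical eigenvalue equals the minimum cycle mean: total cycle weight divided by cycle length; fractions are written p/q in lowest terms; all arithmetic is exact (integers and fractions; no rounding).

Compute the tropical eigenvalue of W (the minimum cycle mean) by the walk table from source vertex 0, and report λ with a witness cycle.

q=0: [0, ∞, ∞, ∞, ∞]
q=1: [∞, ∞, 13, 10, ∞]
q=2: [20, 9, 28, 5, 8]
q=3: [6, 4, 33, 20, 3]
q=4: [1, 19, 19, 15, 18]
q=5: [16, 14, 14, 11, 13]
Optimal cycle mean attained by: cycle 0->2->3->1->0, total 13 + (-8) + (-1) + (-3), length 4.
Answer: λ = 1/4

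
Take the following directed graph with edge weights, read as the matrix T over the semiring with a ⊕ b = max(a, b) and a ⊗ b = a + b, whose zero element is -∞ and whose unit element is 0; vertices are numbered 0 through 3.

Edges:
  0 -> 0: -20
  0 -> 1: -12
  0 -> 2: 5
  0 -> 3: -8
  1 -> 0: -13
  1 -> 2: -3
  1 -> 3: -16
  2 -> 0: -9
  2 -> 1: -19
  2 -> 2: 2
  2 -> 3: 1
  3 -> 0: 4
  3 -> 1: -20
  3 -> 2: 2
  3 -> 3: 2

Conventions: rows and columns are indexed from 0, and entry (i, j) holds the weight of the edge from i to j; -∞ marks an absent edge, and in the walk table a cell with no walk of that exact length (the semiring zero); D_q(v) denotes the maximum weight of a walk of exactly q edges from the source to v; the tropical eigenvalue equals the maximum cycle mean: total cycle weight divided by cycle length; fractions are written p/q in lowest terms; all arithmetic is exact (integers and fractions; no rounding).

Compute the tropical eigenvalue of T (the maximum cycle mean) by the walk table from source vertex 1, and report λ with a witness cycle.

q=0: [-∞, 0, -∞, -∞]
q=1: [-13, -∞, -3, -16]
q=2: [-12, -22, -1, -2]
q=3: [2, -20, 1, 0]
q=4: [4, -10, 7, 2]
Optimal cycle mean attained by: cycle 0->2->3->0, total 5 + 1 + 4, length 3.
Answer: λ = 10/3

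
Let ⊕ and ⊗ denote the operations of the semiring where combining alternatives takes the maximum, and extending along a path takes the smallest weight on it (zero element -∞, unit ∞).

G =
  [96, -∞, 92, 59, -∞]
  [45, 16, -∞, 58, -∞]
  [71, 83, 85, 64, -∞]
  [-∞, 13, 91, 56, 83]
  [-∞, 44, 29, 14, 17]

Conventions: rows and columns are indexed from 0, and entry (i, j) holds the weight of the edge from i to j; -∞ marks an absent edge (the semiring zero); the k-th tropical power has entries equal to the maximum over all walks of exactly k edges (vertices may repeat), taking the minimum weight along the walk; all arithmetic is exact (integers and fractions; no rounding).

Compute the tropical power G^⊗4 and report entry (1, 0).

G^⊗2:
  [96, 83, 92, 64, 59]
  [45, 16, 58, 56, 58]
  [71, 83, 85, 64, 64]
  [71, 83, 85, 64, 56]
  [44, 29, 29, 44, 17]
G^⊗3:
  [96, 83, 92, 64, 64]
  [58, 58, 58, 58, 56]
  [71, 83, 85, 64, 64]
  [71, 83, 85, 64, 64]
  [44, 29, 44, 44, 44]
G^⊗4:
  [96, 83, 92, 64, 64]
  [58, 58, 58, 58, 58]
  [71, 83, 85, 64, 64]
  [71, 83, 85, 64, 64]
  [44, 44, 44, 44, 44]
Key observation: the optimum is the walk 1->3->2->0->0, with weight 58 min 91 min 71 min 96 = 58.
Optimal value attained by: walk 1->3->2->0->0.
Answer: (G^⊗4)[1][0] = 58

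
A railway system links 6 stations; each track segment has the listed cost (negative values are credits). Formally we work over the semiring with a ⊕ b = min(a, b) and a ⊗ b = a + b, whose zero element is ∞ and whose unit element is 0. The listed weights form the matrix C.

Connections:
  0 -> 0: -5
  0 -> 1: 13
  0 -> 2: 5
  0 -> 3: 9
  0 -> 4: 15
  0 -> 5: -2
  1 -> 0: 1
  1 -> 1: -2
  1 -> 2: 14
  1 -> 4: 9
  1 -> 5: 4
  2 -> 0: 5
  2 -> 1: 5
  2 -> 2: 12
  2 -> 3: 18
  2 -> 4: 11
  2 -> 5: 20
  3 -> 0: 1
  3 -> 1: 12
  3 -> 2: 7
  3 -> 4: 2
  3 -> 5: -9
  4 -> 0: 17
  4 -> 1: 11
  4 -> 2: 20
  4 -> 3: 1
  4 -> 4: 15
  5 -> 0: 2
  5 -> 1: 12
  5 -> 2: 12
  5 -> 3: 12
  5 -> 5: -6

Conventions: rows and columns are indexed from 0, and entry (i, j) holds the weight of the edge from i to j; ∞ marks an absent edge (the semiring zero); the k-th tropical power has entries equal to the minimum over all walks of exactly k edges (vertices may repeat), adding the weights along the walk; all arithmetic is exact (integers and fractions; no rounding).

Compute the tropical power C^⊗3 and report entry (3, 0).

C^⊗2:
  [-10, 8, 0, 4, 10, -8]
  [-4, -4, 6, 10, 7, -2]
  [0, 3, 10, 12, 14, 3]
  [-7, 3, 3, 3, 16, -15]
  [2, 9, 8, 16, 3, -8]
  [-4, 6, 6, 6, 14, -12]
C^⊗3:
  [-15, 3, -5, -1, 5, -14]
  [-9, -6, 1, 5, 5, -8]
  [-5, 1, 5, 9, 12, -3]
  [-13, -3, -3, -3, 5, -21]
  [-6, 4, 4, 4, 17, -14]
  [-10, 0, 0, 0, 8, -18]
Key observation: the optimum is the walk 3->5->5->0, with weight (-9) + (-6) + 2 = -13.
Optimal value attained by: walk 3->5->5->0.
Answer: (C^⊗3)[3][0] = -13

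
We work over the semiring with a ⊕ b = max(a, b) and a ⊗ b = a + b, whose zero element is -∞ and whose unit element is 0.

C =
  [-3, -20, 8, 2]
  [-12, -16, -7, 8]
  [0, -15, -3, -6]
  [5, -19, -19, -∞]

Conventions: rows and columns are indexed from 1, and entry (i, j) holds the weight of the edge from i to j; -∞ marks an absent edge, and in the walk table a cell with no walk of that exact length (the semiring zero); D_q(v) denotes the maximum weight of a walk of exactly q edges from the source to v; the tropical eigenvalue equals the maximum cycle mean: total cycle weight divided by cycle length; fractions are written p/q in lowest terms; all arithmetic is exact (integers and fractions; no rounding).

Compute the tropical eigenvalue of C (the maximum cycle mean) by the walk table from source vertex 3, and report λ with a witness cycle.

q=0: [-∞, -∞, 0, -∞]
q=1: [0, -15, -3, -6]
q=2: [-1, -18, 8, 2]
q=3: [8, -7, 7, 2]
q=4: [7, -8, 16, 10]
Optimal cycle mean attained by: cycle 1->3->1, total 8 + 0, length 2.
Answer: λ = 4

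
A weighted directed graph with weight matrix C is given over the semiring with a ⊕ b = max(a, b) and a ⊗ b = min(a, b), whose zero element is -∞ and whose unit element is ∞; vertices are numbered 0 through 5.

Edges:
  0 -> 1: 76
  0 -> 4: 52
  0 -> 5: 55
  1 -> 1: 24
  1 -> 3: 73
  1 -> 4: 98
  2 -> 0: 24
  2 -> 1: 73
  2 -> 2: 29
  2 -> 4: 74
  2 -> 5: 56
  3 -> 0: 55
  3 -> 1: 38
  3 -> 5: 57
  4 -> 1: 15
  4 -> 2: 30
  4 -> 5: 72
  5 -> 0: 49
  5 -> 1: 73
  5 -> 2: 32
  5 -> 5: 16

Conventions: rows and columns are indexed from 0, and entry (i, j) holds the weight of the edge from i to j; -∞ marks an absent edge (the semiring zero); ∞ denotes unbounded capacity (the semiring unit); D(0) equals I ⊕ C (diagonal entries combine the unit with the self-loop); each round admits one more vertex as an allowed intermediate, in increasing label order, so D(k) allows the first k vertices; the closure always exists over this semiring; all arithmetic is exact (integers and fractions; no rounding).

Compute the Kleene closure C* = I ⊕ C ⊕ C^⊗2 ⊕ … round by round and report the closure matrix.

D(0):
  [∞, 76, -∞, -∞, 52, 55]
  [-∞, ∞, -∞, 73, 98, -∞]
  [24, 73, ∞, -∞, 74, 56]
  [55, 38, -∞, ∞, -∞, 57]
  [-∞, 15, 30, -∞, ∞, 72]
  [49, 73, 32, -∞, -∞, ∞]
D(1):
  [∞, 76, -∞, -∞, 52, 55]
  [-∞, ∞, -∞, 73, 98, -∞]
  [24, 73, ∞, -∞, 74, 56]
  [55, 55, -∞, ∞, 52, 57]
  [-∞, 15, 30, -∞, ∞, 72]
  [49, 73, 32, -∞, 49, ∞]
D(2):
  [∞, 76, -∞, 73, 76, 55]
  [-∞, ∞, -∞, 73, 98, -∞]
  [24, 73, ∞, 73, 74, 56]
  [55, 55, -∞, ∞, 55, 57]
  [-∞, 15, 30, 15, ∞, 72]
  [49, 73, 32, 73, 73, ∞]
D(3):
  [∞, 76, -∞, 73, 76, 55]
  [-∞, ∞, -∞, 73, 98, -∞]
  [24, 73, ∞, 73, 74, 56]
  [55, 55, -∞, ∞, 55, 57]
  [24, 30, 30, 30, ∞, 72]
  [49, 73, 32, 73, 73, ∞]
D(4):
  [∞, 76, -∞, 73, 76, 57]
  [55, ∞, -∞, 73, 98, 57]
  [55, 73, ∞, 73, 74, 57]
  [55, 55, -∞, ∞, 55, 57]
  [30, 30, 30, 30, ∞, 72]
  [55, 73, 32, 73, 73, ∞]
D(5):
  [∞, 76, 30, 73, 76, 72]
  [55, ∞, 30, 73, 98, 72]
  [55, 73, ∞, 73, 74, 72]
  [55, 55, 30, ∞, 55, 57]
  [30, 30, 30, 30, ∞, 72]
  [55, 73, 32, 73, 73, ∞]
D(6):
  [∞, 76, 32, 73, 76, 72]
  [55, ∞, 32, 73, 98, 72]
  [55, 73, ∞, 73, 74, 72]
  [55, 57, 32, ∞, 57, 57]
  [55, 72, 32, 72, ∞, 72]
  [55, 73, 32, 73, 73, ∞]
Answer: C* = [[∞, 76, 32, 73, 76, 72], [55, ∞, 32, 73, 98, 72], [55, 73, ∞, 73, 74, 72], [55, 57, 32, ∞, 57, 57], [55, 72, 32, 72, ∞, 72], [55, 73, 32, 73, 73, ∞]]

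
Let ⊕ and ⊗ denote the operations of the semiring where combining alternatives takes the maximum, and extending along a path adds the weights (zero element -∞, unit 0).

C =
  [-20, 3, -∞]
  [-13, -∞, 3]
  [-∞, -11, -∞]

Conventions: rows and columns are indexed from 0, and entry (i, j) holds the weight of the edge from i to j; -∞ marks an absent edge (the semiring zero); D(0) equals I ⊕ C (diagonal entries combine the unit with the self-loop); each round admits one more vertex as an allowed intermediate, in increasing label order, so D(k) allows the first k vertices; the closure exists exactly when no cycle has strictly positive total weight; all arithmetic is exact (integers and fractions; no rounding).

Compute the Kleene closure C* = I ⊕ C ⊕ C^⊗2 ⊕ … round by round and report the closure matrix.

D(0):
  [0, 3, -∞]
  [-13, 0, 3]
  [-∞, -11, 0]
D(1):
  [0, 3, -∞]
  [-13, 0, 3]
  [-∞, -11, 0]
D(2):
  [0, 3, 6]
  [-13, 0, 3]
  [-24, -11, 0]
D(3):
  [0, 3, 6]
  [-13, 0, 3]
  [-24, -11, 0]
Answer: C* = [[0, 3, 6], [-13, 0, 3], [-24, -11, 0]]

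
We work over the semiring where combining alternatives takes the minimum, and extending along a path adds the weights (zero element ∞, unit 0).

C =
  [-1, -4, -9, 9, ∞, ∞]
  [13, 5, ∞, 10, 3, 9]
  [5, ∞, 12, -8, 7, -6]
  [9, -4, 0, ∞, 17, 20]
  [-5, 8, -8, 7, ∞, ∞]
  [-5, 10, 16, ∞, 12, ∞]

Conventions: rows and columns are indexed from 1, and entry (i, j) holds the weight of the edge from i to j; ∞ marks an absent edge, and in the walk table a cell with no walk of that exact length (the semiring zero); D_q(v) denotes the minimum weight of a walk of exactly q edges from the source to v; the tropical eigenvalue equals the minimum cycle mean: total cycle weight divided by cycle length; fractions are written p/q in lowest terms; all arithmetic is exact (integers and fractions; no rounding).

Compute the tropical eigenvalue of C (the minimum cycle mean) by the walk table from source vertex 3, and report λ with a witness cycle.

q=0: [∞, ∞, 0, ∞, ∞, ∞]
q=1: [5, ∞, 12, -8, 7, -6]
q=2: [-11, -12, -8, 4, 6, 6]
q=3: [-12, -15, -20, -16, -9, -14]
q=4: [-19, -20, -21, -28, -13, -26]
q=5: [-31, -32, -28, -29, -17, -27]
q=6: [-32, -35, -40, -36, -29, -34]
Optimal cycle mean attained by: cycle 1->3->6->1, total (-9) + (-6) + (-5), length 3.
Answer: λ = -20/3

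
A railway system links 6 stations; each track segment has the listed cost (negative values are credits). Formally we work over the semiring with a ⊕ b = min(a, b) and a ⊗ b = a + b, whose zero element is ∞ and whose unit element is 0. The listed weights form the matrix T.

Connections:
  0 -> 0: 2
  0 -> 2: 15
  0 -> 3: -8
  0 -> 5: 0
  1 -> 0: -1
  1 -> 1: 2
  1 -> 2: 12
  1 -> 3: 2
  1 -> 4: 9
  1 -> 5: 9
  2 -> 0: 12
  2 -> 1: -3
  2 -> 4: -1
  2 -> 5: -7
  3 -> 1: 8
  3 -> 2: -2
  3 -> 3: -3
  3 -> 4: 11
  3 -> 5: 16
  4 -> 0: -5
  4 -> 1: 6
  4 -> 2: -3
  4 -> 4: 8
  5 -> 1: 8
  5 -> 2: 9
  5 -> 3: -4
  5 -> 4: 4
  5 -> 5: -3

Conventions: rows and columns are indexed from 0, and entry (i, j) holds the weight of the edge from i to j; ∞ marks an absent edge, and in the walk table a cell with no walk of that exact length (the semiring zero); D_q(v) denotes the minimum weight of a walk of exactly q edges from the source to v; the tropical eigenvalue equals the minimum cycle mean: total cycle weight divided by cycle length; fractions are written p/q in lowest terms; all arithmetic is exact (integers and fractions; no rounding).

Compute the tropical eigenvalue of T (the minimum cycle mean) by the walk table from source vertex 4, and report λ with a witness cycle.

q=0: [∞, ∞, ∞, ∞, 0, ∞]
q=1: [-5, 6, -3, ∞, 8, ∞]
q=2: [-3, -6, 5, -13, -4, -10]
q=3: [-9, -5, -15, -16, -6, -13]
q=4: [-11, -18, -18, -19, -16, -22]
q=5: [-21, -21, -21, -26, -19, -25]
q=6: [-24, -24, -28, -29, -22, -28]
Optimal cycle mean attained by: cycle 2->5->3->2, total (-7) + (-4) + (-2), length 3.
Answer: λ = -13/3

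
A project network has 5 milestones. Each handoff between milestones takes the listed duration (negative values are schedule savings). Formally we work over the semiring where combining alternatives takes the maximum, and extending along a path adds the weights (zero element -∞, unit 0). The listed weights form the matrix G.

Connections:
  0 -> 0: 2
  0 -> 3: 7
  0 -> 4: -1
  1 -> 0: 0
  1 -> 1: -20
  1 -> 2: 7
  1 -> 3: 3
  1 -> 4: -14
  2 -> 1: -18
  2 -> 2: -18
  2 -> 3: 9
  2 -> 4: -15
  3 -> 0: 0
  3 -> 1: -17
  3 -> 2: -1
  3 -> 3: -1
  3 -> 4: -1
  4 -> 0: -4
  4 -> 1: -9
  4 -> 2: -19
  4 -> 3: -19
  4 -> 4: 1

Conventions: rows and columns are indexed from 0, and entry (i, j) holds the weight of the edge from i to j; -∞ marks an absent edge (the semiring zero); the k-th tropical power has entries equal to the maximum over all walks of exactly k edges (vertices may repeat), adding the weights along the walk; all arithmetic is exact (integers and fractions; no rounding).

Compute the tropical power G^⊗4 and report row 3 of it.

G^⊗2:
  [7, -10, 6, 9, 6]
  [3, -11, 2, 16, 2]
  [9, -8, 8, 8, 8]
  [2, -10, -2, 8, 0]
  [-2, -8, -2, 3, 2]
G^⊗3:
  [9, -3, 8, 15, 8]
  [16, -1, 15, 15, 15]
  [11, -1, 7, 17, 9]
  [8, -9, 7, 9, 7]
  [3, -7, 2, 7, 3]
G^⊗4:
  [15, -1, 14, 17, 14]
  [18, 6, 14, 24, 16]
  [17, 0, 16, 18, 16]
  [10, -2, 8, 16, 8]
  [7, -6, 6, 11, 6]
Answer: row 3 of G^⊗4 = [10, -2, 8, 16, 8]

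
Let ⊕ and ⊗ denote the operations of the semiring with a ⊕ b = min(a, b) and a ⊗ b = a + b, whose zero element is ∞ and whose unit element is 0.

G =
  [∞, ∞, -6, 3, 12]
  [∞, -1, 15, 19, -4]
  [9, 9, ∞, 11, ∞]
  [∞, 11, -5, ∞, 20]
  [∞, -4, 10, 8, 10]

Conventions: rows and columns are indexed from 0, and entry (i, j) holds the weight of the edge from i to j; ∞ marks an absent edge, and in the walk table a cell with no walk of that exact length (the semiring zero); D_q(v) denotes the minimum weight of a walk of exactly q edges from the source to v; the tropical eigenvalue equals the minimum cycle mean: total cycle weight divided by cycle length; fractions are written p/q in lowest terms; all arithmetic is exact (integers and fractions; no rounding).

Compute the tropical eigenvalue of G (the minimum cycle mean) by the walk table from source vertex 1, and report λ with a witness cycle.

q=0: [∞, 0, ∞, ∞, ∞]
q=1: [∞, -1, 15, 19, -4]
q=2: [24, -8, 6, 4, -5]
q=3: [15, -9, -1, 3, -12]
q=4: [8, -16, -2, -4, -13]
q=5: [7, -17, -9, -5, -20]
Optimal cycle mean attained by: cycle 1->4->1, total (-4) + (-4), length 2.
Answer: λ = -4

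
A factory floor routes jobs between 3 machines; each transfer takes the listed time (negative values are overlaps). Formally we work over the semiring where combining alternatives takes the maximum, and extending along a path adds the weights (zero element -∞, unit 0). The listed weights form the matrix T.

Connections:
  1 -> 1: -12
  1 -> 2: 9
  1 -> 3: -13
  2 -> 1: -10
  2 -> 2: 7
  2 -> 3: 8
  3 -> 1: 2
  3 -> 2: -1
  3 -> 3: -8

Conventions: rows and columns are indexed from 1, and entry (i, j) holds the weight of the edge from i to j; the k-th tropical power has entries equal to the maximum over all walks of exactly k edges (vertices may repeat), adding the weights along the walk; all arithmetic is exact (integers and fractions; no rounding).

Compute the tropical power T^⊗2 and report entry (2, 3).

T^⊗2:
  [-1, 16, 17]
  [10, 14, 15]
  [-6, 11, 7]
Key observation: the optimum is the walk 2->2->3, with weight 7 + 8 = 15.
Optimal value attained by: walk 2->2->3.
Answer: (T^⊗2)[2][3] = 15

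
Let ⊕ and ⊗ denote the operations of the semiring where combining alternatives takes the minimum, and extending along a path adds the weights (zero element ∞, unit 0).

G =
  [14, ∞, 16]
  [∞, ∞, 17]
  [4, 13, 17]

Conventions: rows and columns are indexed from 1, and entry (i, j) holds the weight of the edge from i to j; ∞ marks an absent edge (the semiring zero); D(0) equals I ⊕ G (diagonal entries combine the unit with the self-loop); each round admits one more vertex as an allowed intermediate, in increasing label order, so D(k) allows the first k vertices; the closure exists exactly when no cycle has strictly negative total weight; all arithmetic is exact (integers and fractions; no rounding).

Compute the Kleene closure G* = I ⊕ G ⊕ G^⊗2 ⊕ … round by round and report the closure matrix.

D(0):
  [0, ∞, 16]
  [∞, 0, 17]
  [4, 13, 0]
D(1):
  [0, ∞, 16]
  [∞, 0, 17]
  [4, 13, 0]
D(2):
  [0, ∞, 16]
  [∞, 0, 17]
  [4, 13, 0]
D(3):
  [0, 29, 16]
  [21, 0, 17]
  [4, 13, 0]
Answer: G* = [[0, 29, 16], [21, 0, 17], [4, 13, 0]]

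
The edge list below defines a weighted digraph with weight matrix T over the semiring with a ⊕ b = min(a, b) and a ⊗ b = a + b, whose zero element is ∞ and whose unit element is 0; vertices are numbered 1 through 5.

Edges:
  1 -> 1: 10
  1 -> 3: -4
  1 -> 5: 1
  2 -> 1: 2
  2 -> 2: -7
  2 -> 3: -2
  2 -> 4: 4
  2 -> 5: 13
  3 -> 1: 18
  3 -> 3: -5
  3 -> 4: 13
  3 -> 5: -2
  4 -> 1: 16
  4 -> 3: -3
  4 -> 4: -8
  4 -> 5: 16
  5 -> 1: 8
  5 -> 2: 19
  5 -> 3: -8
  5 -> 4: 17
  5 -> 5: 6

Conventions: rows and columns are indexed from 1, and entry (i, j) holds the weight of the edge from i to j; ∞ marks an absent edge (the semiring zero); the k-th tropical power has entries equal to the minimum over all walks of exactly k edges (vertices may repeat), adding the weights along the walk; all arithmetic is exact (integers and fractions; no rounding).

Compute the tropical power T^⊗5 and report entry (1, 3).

T^⊗2:
  [9, 20, -9, 9, -6]
  [-5, -14, -9, -4, -4]
  [6, 17, -10, 5, -7]
  [8, 35, -11, -16, -5]
  [10, 12, -13, 5, -10]
T^⊗3:
  [2, 13, -14, 1, -11]
  [-12, -21, -16, -12, -11]
  [1, 10, -15, -3, -12]
  [0, 14, -19, -24, -13]
  [-2, 5, -18, -3, -15]
T^⊗4:
  [-3, 6, -19, -7, -16]
  [-19, -28, -23, -20, -18]
  [-4, 3, -20, -11, -17]
  [-8, 6, -27, -32, -21]
  [-7, -2, -23, -11, -20]
T^⊗5:
  [-8, -1, -24, -15, -21]
  [-26, -35, -30, -28, -25]
  [-9, -4, -25, -19, -22]
  [-16, -2, -35, -40, -29]
  [-12, -9, -28, -19, -25]
Key observation: the optimum is the walk 1->3->3->3->3->3, with weight (-4) + (-5) + (-5) + (-5) + (-5) = -24.
Optimal value attained by: walk 1->3->3->3->3->3.
Answer: (T^⊗5)[1][3] = -24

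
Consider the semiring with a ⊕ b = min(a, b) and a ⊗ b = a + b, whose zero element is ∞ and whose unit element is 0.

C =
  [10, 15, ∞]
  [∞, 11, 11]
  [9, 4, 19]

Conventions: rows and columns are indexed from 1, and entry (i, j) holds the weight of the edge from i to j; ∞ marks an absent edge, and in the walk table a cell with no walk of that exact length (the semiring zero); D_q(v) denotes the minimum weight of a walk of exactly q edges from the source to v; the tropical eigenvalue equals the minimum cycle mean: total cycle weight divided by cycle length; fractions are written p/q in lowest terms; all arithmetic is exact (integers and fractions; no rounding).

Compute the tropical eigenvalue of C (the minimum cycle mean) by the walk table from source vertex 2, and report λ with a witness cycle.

q=0: [∞, 0, ∞]
q=1: [∞, 11, 11]
q=2: [20, 15, 22]
q=3: [30, 26, 26]
Optimal cycle mean attained by: cycle 2->3->2, total 11 + 4, length 2.
Answer: λ = 15/2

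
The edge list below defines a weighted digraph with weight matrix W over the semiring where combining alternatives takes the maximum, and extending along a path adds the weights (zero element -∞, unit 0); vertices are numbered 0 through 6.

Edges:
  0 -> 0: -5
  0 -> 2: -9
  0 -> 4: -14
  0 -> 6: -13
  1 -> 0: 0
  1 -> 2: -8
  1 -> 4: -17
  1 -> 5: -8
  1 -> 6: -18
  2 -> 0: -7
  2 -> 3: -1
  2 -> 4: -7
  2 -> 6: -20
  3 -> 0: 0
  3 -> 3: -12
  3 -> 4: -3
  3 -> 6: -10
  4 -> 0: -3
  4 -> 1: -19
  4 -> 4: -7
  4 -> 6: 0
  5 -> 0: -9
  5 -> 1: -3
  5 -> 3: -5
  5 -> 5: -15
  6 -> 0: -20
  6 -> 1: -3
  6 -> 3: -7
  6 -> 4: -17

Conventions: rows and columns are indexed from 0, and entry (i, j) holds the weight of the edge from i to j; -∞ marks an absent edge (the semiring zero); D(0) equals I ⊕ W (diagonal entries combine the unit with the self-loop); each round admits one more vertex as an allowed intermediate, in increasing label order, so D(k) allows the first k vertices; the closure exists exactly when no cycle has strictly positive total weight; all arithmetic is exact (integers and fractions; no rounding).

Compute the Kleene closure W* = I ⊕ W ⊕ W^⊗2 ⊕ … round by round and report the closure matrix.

D(0):
  [0, -∞, -9, -∞, -14, -∞, -13]
  [0, 0, -8, -∞, -17, -8, -18]
  [-7, -∞, 0, -1, -7, -∞, -20]
  [0, -∞, -∞, 0, -3, -∞, -10]
  [-3, -19, -∞, -∞, 0, -∞, 0]
  [-9, -3, -∞, -5, -∞, 0, -∞]
  [-20, -3, -∞, -7, -17, -∞, 0]
D(1):
  [0, -∞, -9, -∞, -14, -∞, -13]
  [0, 0, -8, -∞, -14, -8, -13]
  [-7, -∞, 0, -1, -7, -∞, -20]
  [0, -∞, -9, 0, -3, -∞, -10]
  [-3, -19, -12, -∞, 0, -∞, 0]
  [-9, -3, -18, -5, -23, 0, -22]
  [-20, -3, -29, -7, -17, -∞, 0]
D(2):
  [0, -∞, -9, -∞, -14, -∞, -13]
  [0, 0, -8, -∞, -14, -8, -13]
  [-7, -∞, 0, -1, -7, -∞, -20]
  [0, -∞, -9, 0, -3, -∞, -10]
  [-3, -19, -12, -∞, 0, -27, 0]
  [-3, -3, -11, -5, -17, 0, -16]
  [-3, -3, -11, -7, -17, -11, 0]
D(3):
  [0, -∞, -9, -10, -14, -∞, -13]
  [0, 0, -8, -9, -14, -8, -13]
  [-7, -∞, 0, -1, -7, -∞, -20]
  [0, -∞, -9, 0, -3, -∞, -10]
  [-3, -19, -12, -13, 0, -27, 0]
  [-3, -3, -11, -5, -17, 0, -16]
  [-3, -3, -11, -7, -17, -11, 0]
D(4):
  [0, -∞, -9, -10, -13, -∞, -13]
  [0, 0, -8, -9, -12, -8, -13]
  [-1, -∞, 0, -1, -4, -∞, -11]
  [0, -∞, -9, 0, -3, -∞, -10]
  [-3, -19, -12, -13, 0, -27, 0]
  [-3, -3, -11, -5, -8, 0, -15]
  [-3, -3, -11, -7, -10, -11, 0]
D(5):
  [0, -32, -9, -10, -13, -40, -13]
  [0, 0, -8, -9, -12, -8, -12]
  [-1, -23, 0, -1, -4, -31, -4]
  [0, -22, -9, 0, -3, -30, -3]
  [-3, -19, -12, -13, 0, -27, 0]
  [-3, -3, -11, -5, -8, 0, -8]
  [-3, -3, -11, -7, -10, -11, 0]
D(6):
  [0, -32, -9, -10, -13, -40, -13]
  [0, 0, -8, -9, -12, -8, -12]
  [-1, -23, 0, -1, -4, -31, -4]
  [0, -22, -9, 0, -3, -30, -3]
  [-3, -19, -12, -13, 0, -27, 0]
  [-3, -3, -11, -5, -8, 0, -8]
  [-3, -3, -11, -7, -10, -11, 0]
D(7):
  [0, -16, -9, -10, -13, -24, -13]
  [0, 0, -8, -9, -12, -8, -12]
  [-1, -7, 0, -1, -4, -15, -4]
  [0, -6, -9, 0, -3, -14, -3]
  [-3, -3, -11, -7, 0, -11, 0]
  [-3, -3, -11, -5, -8, 0, -8]
  [-3, -3, -11, -7, -10, -11, 0]
Answer: W* = [[0, -16, -9, -10, -13, -24, -13], [0, 0, -8, -9, -12, -8, -12], [-1, -7, 0, -1, -4, -15, -4], [0, -6, -9, 0, -3, -14, -3], [-3, -3, -11, -7, 0, -11, 0], [-3, -3, -11, -5, -8, 0, -8], [-3, -3, -11, -7, -10, -11, 0]]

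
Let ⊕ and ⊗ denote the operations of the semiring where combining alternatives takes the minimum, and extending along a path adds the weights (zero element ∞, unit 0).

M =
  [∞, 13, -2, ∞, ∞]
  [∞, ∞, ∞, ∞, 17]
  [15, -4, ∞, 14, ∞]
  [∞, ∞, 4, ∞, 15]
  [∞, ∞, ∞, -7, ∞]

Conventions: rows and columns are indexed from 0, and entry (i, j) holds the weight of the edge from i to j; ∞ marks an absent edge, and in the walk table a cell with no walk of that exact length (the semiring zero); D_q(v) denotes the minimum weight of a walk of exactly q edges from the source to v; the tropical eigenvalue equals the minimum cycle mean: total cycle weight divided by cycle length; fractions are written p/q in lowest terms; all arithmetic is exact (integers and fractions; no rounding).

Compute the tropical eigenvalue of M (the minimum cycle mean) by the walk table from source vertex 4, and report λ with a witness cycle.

q=0: [∞, ∞, ∞, ∞, 0]
q=1: [∞, ∞, ∞, -7, ∞]
q=2: [∞, ∞, -3, ∞, 8]
q=3: [12, -7, ∞, 1, ∞]
q=4: [∞, 25, 5, ∞, 10]
q=5: [20, 1, ∞, 3, 42]
Optimal cycle mean attained by: cycle 1->4->3->2->1, total 17 + (-7) + 4 + (-4), length 4.
Answer: λ = 5/2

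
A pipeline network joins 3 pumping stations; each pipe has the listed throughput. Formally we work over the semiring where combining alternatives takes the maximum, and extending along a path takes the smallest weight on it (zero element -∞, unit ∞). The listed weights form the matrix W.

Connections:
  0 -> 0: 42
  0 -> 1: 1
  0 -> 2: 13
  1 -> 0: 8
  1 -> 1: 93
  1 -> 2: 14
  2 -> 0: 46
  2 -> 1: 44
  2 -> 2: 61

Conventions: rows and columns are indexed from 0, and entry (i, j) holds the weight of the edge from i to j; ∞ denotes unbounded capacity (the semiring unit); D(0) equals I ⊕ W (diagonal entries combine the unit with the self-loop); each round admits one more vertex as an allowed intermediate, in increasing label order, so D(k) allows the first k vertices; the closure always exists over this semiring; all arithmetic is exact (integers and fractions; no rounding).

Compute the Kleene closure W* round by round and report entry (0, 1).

D(0):
  [∞, 1, 13]
  [8, ∞, 14]
  [46, 44, ∞]
D(1):
  [∞, 1, 13]
  [8, ∞, 14]
  [46, 44, ∞]
D(2):
  [∞, 1, 13]
  [8, ∞, 14]
  [46, 44, ∞]
D(3):
  [∞, 13, 13]
  [14, ∞, 14]
  [46, 44, ∞]
Answer: W*[0][1] = 13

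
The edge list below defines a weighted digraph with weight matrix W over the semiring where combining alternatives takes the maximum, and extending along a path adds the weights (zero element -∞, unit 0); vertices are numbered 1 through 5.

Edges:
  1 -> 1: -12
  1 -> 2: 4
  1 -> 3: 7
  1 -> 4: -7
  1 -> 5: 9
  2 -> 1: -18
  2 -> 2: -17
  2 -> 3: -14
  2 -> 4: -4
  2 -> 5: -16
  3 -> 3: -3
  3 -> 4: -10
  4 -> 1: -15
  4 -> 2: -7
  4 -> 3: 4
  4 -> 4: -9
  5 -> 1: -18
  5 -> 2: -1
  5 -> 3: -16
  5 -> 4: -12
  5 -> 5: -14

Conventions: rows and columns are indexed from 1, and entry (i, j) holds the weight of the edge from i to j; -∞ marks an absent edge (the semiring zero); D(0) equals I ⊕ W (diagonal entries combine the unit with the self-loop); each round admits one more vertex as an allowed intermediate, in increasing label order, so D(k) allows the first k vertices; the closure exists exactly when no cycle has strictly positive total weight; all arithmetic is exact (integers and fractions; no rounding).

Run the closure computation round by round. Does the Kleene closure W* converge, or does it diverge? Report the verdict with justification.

D(0):
  [0, 4, 7, -7, 9]
  [-18, 0, -14, -4, -16]
  [-∞, -∞, 0, -10, -∞]
  [-15, -7, 4, 0, -∞]
  [-18, -1, -16, -12, 0]
D(1):
  [0, 4, 7, -7, 9]
  [-18, 0, -11, -4, -9]
  [-∞, -∞, 0, -10, -∞]
  [-15, -7, 4, 0, -6]
  [-18, -1, -11, -12, 0]
D(2):
  [0, 4, 7, 0, 9]
  [-18, 0, -11, -4, -9]
  [-∞, -∞, 0, -10, -∞]
  [-15, -7, 4, 0, -6]
  [-18, -1, -11, -5, 0]
D(3):
  [0, 4, 7, 0, 9]
  [-18, 0, -11, -4, -9]
  [-∞, -∞, 0, -10, -∞]
  [-15, -7, 4, 0, -6]
  [-18, -1, -11, -5, 0]
D(4):
  [0, 4, 7, 0, 9]
  [-18, 0, 0, -4, -9]
  [-25, -17, 0, -10, -16]
  [-15, -7, 4, 0, -6]
  [-18, -1, -1, -5, 0]
D(5):
  [0, 8, 8, 4, 9]
  [-18, 0, 0, -4, -9]
  [-25, -17, 0, -10, -16]
  [-15, -7, 4, 0, -6]
  [-18, -1, -1, -5, 0]
Key observation: every diagonal entry stays at the unit through all rounds, so no improving cycle exists.
Answer: CONVERGES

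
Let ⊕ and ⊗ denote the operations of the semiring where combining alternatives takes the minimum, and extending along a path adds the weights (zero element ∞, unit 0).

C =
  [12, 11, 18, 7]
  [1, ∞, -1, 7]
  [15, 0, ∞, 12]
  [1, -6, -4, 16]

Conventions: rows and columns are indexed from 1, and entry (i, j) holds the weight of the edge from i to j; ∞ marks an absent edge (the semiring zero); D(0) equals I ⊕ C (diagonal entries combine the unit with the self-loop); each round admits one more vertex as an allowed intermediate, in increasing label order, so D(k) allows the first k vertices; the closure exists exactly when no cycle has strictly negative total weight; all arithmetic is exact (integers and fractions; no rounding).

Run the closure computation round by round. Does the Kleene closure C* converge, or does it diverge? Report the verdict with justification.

D(0):
  [0, 11, 18, 7]
  [1, 0, -1, 7]
  [15, 0, 0, 12]
  [1, -6, -4, 0]
D(1):
  [0, 11, 18, 7]
  [1, 0, -1, 7]
  [15, 0, 0, 12]
  [1, -6, -4, 0]
Detection: at round 2, diagonal entry (3, 3) turns strictly negative.
Key observation: the cycle 3->2->3 has total weight 0 + (-1), which is strictly negative.
Answer: DIVERGES — negative cycle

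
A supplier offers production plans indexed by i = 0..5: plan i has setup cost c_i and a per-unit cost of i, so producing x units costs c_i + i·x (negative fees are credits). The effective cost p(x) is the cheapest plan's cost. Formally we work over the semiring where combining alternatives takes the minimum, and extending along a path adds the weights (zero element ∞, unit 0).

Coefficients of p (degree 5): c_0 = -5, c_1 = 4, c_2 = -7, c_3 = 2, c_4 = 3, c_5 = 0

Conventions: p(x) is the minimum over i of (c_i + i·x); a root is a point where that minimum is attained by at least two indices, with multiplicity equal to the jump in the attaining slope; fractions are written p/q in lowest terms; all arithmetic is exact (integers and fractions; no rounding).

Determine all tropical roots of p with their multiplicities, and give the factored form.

hull edge (i=0, c=-5) to (i=2, c=-7): slope -1, span 2
hull edge (i=2, c=-7) to (i=5, c=0): slope 7/3, span 3
Factored form: p(x) = 0 ⊗ (x ⊕ (-7/3)) ⊗ (x ⊕ (-7/3)) ⊗ (x ⊕ (-7/3)) ⊗ (x ⊕ 1) ⊗ (x ⊕ 1)
Answer: roots = -7/3 (mult 3), 1 (mult 2)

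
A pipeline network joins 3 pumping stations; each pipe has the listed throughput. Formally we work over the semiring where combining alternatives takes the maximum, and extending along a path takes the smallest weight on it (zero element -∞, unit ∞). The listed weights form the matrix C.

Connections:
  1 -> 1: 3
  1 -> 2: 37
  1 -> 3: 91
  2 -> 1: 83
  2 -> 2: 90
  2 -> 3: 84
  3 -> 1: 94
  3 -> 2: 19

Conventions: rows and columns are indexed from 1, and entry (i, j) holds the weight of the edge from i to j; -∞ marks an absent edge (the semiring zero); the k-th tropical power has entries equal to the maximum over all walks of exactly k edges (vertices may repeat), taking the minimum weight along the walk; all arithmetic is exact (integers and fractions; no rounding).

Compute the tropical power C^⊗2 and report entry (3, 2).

C^⊗2:
  [91, 37, 37]
  [84, 90, 84]
  [19, 37, 91]
Key observation: the optimum is the walk 3->1->2, with weight 94 min 37 = 37.
Optimal value attained by: walk 3->1->2.
Answer: (C^⊗2)[3][2] = 37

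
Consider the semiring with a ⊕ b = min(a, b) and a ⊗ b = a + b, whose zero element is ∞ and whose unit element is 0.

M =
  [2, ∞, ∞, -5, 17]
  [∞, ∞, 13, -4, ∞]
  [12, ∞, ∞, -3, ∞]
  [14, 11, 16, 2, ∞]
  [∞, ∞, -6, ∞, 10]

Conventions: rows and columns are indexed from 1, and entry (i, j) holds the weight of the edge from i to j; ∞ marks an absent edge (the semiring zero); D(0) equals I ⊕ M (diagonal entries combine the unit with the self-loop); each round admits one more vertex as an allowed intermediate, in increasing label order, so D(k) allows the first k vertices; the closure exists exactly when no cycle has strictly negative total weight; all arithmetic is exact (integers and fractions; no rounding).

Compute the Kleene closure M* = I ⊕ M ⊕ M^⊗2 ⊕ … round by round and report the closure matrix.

D(0):
  [0, ∞, ∞, -5, 17]
  [∞, 0, 13, -4, ∞]
  [12, ∞, 0, -3, ∞]
  [14, 11, 16, 0, ∞]
  [∞, ∞, -6, ∞, 0]
D(1):
  [0, ∞, ∞, -5, 17]
  [∞, 0, 13, -4, ∞]
  [12, ∞, 0, -3, 29]
  [14, 11, 16, 0, 31]
  [∞, ∞, -6, ∞, 0]
D(2):
  [0, ∞, ∞, -5, 17]
  [∞, 0, 13, -4, ∞]
  [12, ∞, 0, -3, 29]
  [14, 11, 16, 0, 31]
  [∞, ∞, -6, ∞, 0]
D(3):
  [0, ∞, ∞, -5, 17]
  [25, 0, 13, -4, 42]
  [12, ∞, 0, -3, 29]
  [14, 11, 16, 0, 31]
  [6, ∞, -6, -9, 0]
D(4):
  [0, 6, 11, -5, 17]
  [10, 0, 12, -4, 27]
  [11, 8, 0, -3, 28]
  [14, 11, 16, 0, 31]
  [5, 2, -6, -9, 0]
D(5):
  [0, 6, 11, -5, 17]
  [10, 0, 12, -4, 27]
  [11, 8, 0, -3, 28]
  [14, 11, 16, 0, 31]
  [5, 2, -6, -9, 0]
Answer: M* = [[0, 6, 11, -5, 17], [10, 0, 12, -4, 27], [11, 8, 0, -3, 28], [14, 11, 16, 0, 31], [5, 2, -6, -9, 0]]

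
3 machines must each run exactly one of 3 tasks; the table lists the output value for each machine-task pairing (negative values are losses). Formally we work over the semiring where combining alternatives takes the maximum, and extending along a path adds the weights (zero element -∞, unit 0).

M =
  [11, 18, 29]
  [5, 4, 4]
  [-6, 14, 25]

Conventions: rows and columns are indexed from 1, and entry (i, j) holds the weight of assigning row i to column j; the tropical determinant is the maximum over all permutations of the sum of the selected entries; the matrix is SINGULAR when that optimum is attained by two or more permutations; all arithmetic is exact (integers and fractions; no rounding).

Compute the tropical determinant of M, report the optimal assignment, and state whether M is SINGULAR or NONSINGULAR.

σ = (1, 2, 3): 11 + 4 + 25 = 40
σ = (1, 3, 2): 11 + 4 + 14 = 29
σ = (2, 1, 3): 18 + 5 + 25 = 48
σ = (2, 3, 1): 18 + 4 + (-6) = 16
σ = (3, 1, 2): 29 + 5 + 14 = 48
σ = (3, 2, 1): 29 + 4 + (-6) = 27
Optimal value attained by: σ = (2, 1, 3).
Answer: det⊕(M) = 48; verdict: SINGULAR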